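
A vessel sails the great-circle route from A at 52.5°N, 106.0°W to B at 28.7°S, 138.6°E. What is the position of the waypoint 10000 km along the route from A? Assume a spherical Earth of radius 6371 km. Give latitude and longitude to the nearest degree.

≈ 0°N, 164°E

Write both endpoints as unit vectors p₁, p₂ with components (cos φ cos λ, cos φ sin λ, sin φ).
The central angle between the endpoints is δ = arccos(p₁·p₂) ≈ 2.227 rad (127.6°). The total great-circle distance is δ·R ≈ 2.227 × 6371 ≈ 14188 km, so the target fraction is f = 10000/14188 ≈ 0.705.
Interpolate at f ≈ 0.705 with slerp weights a = sin((1−f)δ)/sin δ ≈ 0.771, b = sin(fδ)/sin δ ≈ 1.262.
p = a·p₁ + b·p₂ ≈ (-0.960, 0.281, 0.006); φ = arcsin(p_z) ≈ 0.32°, λ = atan2(p_y, p_x) ≈ 163.69°.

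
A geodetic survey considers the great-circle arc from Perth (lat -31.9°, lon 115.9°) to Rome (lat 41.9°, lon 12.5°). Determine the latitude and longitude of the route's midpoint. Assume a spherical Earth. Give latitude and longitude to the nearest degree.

≈ lat 8°, lon 69°

Convert each endpoint to a unit vector on the sphere (x = cos φ cos λ, y = cos φ sin λ, z = sin φ).
The central angle between the endpoints is δ = arccos(p₁·p₂) ≈ 2.094 rad (120.0°).
Interpolate at f = 1/2 with slerp weights a = sin((1−f)δ)/sin δ ≈ 0.999, b = sin(fδ)/sin δ ≈ 0.999.
p = a·p₁ + b·p₂ ≈ (0.356, 0.924, 0.139); φ = arcsin(p_z) ≈ 8.01°, λ = atan2(p_y, p_x) ≈ 68.95°.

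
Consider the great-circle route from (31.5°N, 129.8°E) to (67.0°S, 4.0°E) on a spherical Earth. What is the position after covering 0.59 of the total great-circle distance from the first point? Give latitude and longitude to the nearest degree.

≈ (40°S, 96°E)

Write both endpoints as unit vectors p₁, p₂ with components (cos φ cos λ, cos φ sin λ, sin φ).
The central angle between the endpoints is δ = arccos(p₁·p₂) ≈ 2.313 rad (132.5°).
Interpolate at f = 0.59 with slerp weights a = sin((1−f)δ)/sin δ ≈ 1.102, b = sin(fδ)/sin δ ≈ 1.328.
p = a·p₁ + b·p₂ ≈ (-0.084, 0.758, -0.647); φ = arcsin(p_z) ≈ -40.28°, λ = atan2(p_y, p_x) ≈ 96.32°.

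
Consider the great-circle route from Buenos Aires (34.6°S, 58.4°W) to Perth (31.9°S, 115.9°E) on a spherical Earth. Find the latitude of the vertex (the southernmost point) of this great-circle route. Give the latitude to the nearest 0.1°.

The great circle lies in the plane with unit normal n̂ = (p₁ × p₂)/|p₁ × p₂|.
Here n̂_z ≈ +0.076; the vertex latitude is φ_max = arccos|n̂_z| ≈ 85.7°.
Check via Clairaut: cos φ_max = |cos φ₁| · sin C = cos(34.6°)·sin(174.7°) ≈ 0.076, again giving ≈ 85.7°.

≈ 85.7°S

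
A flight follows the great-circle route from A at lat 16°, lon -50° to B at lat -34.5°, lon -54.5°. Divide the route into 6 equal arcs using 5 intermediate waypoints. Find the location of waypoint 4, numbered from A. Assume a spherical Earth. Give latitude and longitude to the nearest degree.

≈ lat -18°, lon -53°

Write both endpoints as unit vectors p₁, p₂ with components (cos φ cos λ, cos φ sin λ, sin φ).
The central angle between the endpoints is δ = arccos(p₁·p₂) ≈ 0.885 rad (50.7°).
Interpolate at f = 4/6 with slerp weights a = sin((1−f)δ)/sin δ ≈ 0.376, b = sin(fδ)/sin δ ≈ 0.719.
p = a·p₁ + b·p₂ ≈ (0.576, -0.759, -0.304); φ = arcsin(p_z) ≈ -17.67°, λ = atan2(p_y, p_x) ≈ -52.80°.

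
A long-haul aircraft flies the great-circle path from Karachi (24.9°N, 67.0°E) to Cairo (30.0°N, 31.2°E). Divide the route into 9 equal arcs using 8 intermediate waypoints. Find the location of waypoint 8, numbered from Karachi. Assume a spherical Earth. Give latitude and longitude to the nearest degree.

Write both endpoints as unit vectors p₁, p₂ with components (cos φ cos λ, cos φ sin λ, sin φ).
The central angle between the endpoints is δ = arccos(p₁·p₂) ≈ 0.559 rad (32.0°).
Interpolate at f = 8/9 with slerp weights a = sin((1−f)δ)/sin δ ≈ 0.117, b = sin(fδ)/sin δ ≈ 0.899.
p = a·p₁ + b·p₂ ≈ (0.707, 0.501, 0.499); φ = arcsin(p_z) ≈ 29.91°, λ = atan2(p_y, p_x) ≈ 35.31°.

≈ 30°N, 35°E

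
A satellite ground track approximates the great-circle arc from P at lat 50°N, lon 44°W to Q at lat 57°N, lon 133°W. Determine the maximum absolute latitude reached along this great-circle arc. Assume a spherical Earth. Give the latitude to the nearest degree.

The great circle lies in the plane with unit normal n̂ = (p₁ × p₂)/|p₁ × p₂|.
Here n̂_z ≈ -0.460; the vertex latitude is φ_max = arccos|n̂_z| ≈ 62.6°.

≈ 63°N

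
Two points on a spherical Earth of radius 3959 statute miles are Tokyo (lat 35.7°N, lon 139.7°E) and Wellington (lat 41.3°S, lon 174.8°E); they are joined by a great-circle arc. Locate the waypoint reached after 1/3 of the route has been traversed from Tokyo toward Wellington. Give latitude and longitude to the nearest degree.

Convert each endpoint to a unit vector on the sphere (x = cos φ cos λ, y = cos φ sin λ, z = sin φ).
The central angle between the endpoints is δ = arccos(p₁·p₂) ≈ 1.457 rad (83.5°).
Interpolate at f = 1/3 with slerp weights a = sin((1−f)δ)/sin δ ≈ 0.831, b = sin(fδ)/sin δ ≈ 0.470.
p = a·p₁ + b·p₂ ≈ (-0.866, 0.468, 0.175); φ = arcsin(p_z) ≈ 10.07°, λ = atan2(p_y, p_x) ≈ 151.59°.

≈ lat 10°N, lon 152°E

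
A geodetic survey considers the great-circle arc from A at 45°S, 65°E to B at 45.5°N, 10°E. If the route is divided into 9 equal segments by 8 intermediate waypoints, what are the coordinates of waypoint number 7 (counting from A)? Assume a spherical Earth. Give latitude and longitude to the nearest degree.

≈ 26°N, 25°E

Convert each endpoint to a unit vector on the sphere (x = cos φ cos λ, y = cos φ sin λ, z = sin φ).
The central angle between the endpoints is δ = arccos(p₁·p₂) ≈ 1.793 rad (102.7°).
Interpolate at f = 7/9 with slerp weights a = sin((1−f)δ)/sin δ ≈ 0.398, b = sin(fδ)/sin δ ≈ 1.009.
p = a·p₁ + b·p₂ ≈ (0.815, 0.378, 0.439); φ = arcsin(p_z) ≈ 26.02°, λ = atan2(p_y, p_x) ≈ 24.85°.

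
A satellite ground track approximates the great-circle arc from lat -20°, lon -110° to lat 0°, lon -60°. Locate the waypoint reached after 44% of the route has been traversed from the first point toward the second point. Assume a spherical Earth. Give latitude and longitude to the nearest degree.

≈ lat -12°, lon -87°

Convert each endpoint to a unit vector on the sphere (x = cos φ cos λ, y = cos φ sin λ, z = sin φ).
The central angle between the endpoints is δ = arccos(p₁·p₂) ≈ 0.922 rad (52.8°).
Interpolate at f = 0.44 with slerp weights a = sin((1−f)δ)/sin δ ≈ 0.620, b = sin(fδ)/sin δ ≈ 0.495.
p = a·p₁ + b·p₂ ≈ (0.049, -0.976, -0.212); φ = arcsin(p_z) ≈ -12.23°, λ = atan2(p_y, p_x) ≈ -87.15°.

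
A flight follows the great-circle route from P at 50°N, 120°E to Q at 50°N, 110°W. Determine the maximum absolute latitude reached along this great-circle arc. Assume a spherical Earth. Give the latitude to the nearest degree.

≈ 70°N

The great circle lies in the plane with unit normal n̂ = (p₁ × p₂)/|p₁ × p₂|.
Here n̂_z ≈ +0.334; the vertex latitude is φ_max = arccos|n̂_z| ≈ 70.5°.
Check via Clairaut: cos φ_max = |cos φ₁| · sin C = cos(50.0°)·sin(31.3°) ≈ 0.334, again giving ≈ 70.5°.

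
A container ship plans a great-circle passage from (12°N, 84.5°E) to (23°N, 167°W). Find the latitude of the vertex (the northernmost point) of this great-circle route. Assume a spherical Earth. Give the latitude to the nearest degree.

≈ 29°N

The great circle lies in the plane with unit normal n̂ = (p₁ × p₂)/|p₁ × p₂|.
Here n̂_z ≈ +0.872; the vertex latitude is φ_max = arccos|n̂_z| ≈ 29.3°.
Check via Clairaut: cos φ_max = |cos φ₁| · sin C = cos(12.0°)·sin(63.1°) ≈ 0.872, again giving ≈ 29.3°.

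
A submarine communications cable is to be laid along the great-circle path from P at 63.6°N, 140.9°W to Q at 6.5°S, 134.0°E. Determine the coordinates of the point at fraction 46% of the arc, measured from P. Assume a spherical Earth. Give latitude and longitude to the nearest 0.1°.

Convert each endpoint to a unit vector on the sphere (x = cos φ cos λ, y = cos φ sin λ, z = sin φ).
The central angle between the endpoints is δ = arccos(p₁·p₂) ≈ 1.635 rad (93.7°).
Interpolate at f = 0.46 with slerp weights a = sin((1−f)δ)/sin δ ≈ 0.774, b = sin(fδ)/sin δ ≈ 0.684.
p = a·p₁ + b·p₂ ≈ (-0.739, 0.272, 0.616); φ = arcsin(p_z) ≈ 38.01°, λ = atan2(p_y, p_x) ≈ 159.80°.

≈ 38.0°N, 159.8°E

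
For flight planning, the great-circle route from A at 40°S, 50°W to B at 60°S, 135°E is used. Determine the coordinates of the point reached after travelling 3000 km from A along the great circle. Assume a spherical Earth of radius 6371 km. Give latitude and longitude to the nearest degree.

Write both endpoints as unit vectors p₁, p₂ with components (cos φ cos λ, cos φ sin λ, sin φ).
The central angle between the endpoints is δ = arccos(p₁·p₂) ≈ 1.395 rad (79.9°). The total great-circle distance is δ·R ≈ 1.395 × 6371 ≈ 8886 km, so the target fraction is f = 3000/8886 ≈ 0.338.
Interpolate at f ≈ 0.338 with slerp weights a = sin((1−f)δ)/sin δ ≈ 0.810, b = sin(fδ)/sin δ ≈ 0.461.
p = a·p₁ + b·p₂ ≈ (0.236, -0.313, -0.920); φ = arcsin(p_z) ≈ -66.93°, λ = atan2(p_y, p_x) ≈ -52.94°.

≈ 67°S, 53°W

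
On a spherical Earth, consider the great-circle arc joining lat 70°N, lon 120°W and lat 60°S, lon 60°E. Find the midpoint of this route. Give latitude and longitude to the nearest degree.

The haversine formula gives a central angle δ ≈ 2.967 rad (170.0°) between the endpoints.
Interpolate at f = 1/2 with slerp weights a = sin((1−f)δ)/sin δ ≈ 5.737, b = sin(fδ)/sin δ ≈ 5.737.
p = a·p₁ + b·p₂ ≈ (0.453, 0.785, 0.423); φ = arcsin(p_z) ≈ 25.00°, λ = atan2(p_y, p_x) ≈ 60.00°.

≈ lat 25°N, lon 60°E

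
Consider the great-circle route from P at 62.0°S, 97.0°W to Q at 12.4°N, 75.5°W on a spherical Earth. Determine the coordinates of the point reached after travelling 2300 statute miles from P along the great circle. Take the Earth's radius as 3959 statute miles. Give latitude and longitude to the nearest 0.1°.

≈ 29.9°S, 83.5°W

Write both endpoints as unit vectors p₁, p₂ with components (cos φ cos λ, cos φ sin λ, sin φ).
The central angle between the endpoints is δ = arccos(p₁·p₂) ≈ 1.332 rad (76.3°). The total great-circle distance is δ·R ≈ 1.332 × 3959 ≈ 5271 mi, so the target fraction is f = 2300/5271 ≈ 0.436.
Interpolate at f ≈ 0.436 with slerp weights a = sin((1−f)δ)/sin δ ≈ 0.702, b = sin(fδ)/sin δ ≈ 0.565.
p = a·p₁ + b·p₂ ≈ (0.098, -0.861, -0.499); φ = arcsin(p_z) ≈ -29.90°, λ = atan2(p_y, p_x) ≈ -83.51°.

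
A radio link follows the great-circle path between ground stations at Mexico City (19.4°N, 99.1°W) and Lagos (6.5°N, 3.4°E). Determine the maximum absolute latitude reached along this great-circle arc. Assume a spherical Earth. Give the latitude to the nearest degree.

The great circle lies in the plane with unit normal n̂ = (p₁ × p₂)/|p₁ × p₂|.
Here n̂_z ≈ +0.928; the vertex latitude is φ_max = arccos|n̂_z| ≈ 21.9°.
Check via Clairaut: cos φ_max = |cos φ₁| · sin C = cos(19.4°)·sin(79.6°) ≈ 0.928, again giving ≈ 21.9°.

≈ 22°N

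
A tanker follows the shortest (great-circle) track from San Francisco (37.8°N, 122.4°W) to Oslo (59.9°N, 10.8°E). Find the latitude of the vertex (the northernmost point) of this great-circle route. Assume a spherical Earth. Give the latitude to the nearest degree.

The great circle lies in the plane with unit normal n̂ = (p₁ × p₂)/|p₁ × p₂|.
Here n̂_z ≈ +0.299; the vertex latitude is φ_max = arccos|n̂_z| ≈ 72.6°.
Check via Clairaut: cos φ_max = |cos φ₁| · sin C = cos(37.8°)·sin(22.2°) ≈ 0.299, again giving ≈ 72.6°.

≈ 73°N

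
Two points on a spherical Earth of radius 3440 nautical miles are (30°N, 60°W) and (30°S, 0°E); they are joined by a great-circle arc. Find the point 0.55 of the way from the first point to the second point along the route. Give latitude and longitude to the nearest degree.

≈ (3°S, 27°W)

The haversine formula gives a central angle δ ≈ 1.445 rad (82.8°) between the endpoints.
Interpolate at f = 0.55 with slerp weights a = sin((1−f)δ)/sin δ ≈ 0.610, b = sin(fδ)/sin δ ≈ 0.720.
p = a·p₁ + b·p₂ ≈ (0.887, -0.458, -0.055); φ = arcsin(p_z) ≈ -3.13°, λ = atan2(p_y, p_x) ≈ -27.29°.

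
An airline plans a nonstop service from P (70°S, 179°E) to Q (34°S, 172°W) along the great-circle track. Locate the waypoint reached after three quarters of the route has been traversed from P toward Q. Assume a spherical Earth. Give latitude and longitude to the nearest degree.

Write both endpoints as unit vectors p₁, p₂ with components (cos φ cos λ, cos φ sin λ, sin φ).
The central angle between the endpoints is δ = arccos(p₁·p₂) ≈ 0.634 rad (36.3°).
Interpolate at f = 3/4 with slerp weights a = sin((1−f)δ)/sin δ ≈ 0.266, b = sin(fδ)/sin δ ≈ 0.773.
p = a·p₁ + b·p₂ ≈ (-0.726, -0.088, -0.683); φ = arcsin(p_z) ≈ -43.04°, λ = atan2(p_y, p_x) ≈ -173.12°.

≈ (43°S, 173°W)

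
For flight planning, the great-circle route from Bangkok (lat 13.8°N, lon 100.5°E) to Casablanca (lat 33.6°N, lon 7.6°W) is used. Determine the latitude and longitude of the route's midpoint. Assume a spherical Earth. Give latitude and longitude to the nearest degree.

≈ lat 37°N, lon 52°E

Write both endpoints as unit vectors p₁, p₂ with components (cos φ cos λ, cos φ sin λ, sin φ).
The central angle between the endpoints is δ = arccos(p₁·p₂) ≈ 1.690 rad (96.9°).
Interpolate at f = 1/2 with slerp weights a = sin((1−f)δ)/sin δ ≈ 0.753, b = sin(fδ)/sin δ ≈ 0.753.
p = a·p₁ + b·p₂ ≈ (0.489, 0.636, 0.597); φ = arcsin(p_z) ≈ 36.63°, λ = atan2(p_y, p_x) ≈ 52.48°.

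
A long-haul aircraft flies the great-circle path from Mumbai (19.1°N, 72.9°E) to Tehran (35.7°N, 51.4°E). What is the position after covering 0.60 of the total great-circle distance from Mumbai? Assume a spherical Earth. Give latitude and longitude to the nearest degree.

Write both endpoints as unit vectors p₁, p₂ with components (cos φ cos λ, cos φ sin λ, sin φ).
The central angle between the endpoints is δ = arccos(p₁·p₂) ≈ 0.440 rad (25.2°).
Interpolate at f = 0.60 with slerp weights a = sin((1−f)δ)/sin δ ≈ 0.411, b = sin(fδ)/sin δ ≈ 0.613.
p = a·p₁ + b·p₂ ≈ (0.425, 0.760, 0.492); φ = arcsin(p_z) ≈ 29.47°, λ = atan2(p_y, p_x) ≈ 60.81°.

≈ 29°N, 61°E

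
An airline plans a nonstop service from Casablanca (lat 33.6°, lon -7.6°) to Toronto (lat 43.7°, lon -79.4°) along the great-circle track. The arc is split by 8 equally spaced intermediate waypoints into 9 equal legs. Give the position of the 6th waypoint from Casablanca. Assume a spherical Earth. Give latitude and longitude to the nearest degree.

Write both endpoints as unit vectors p₁, p₂ with components (cos φ cos λ, cos φ sin λ, sin φ).
The central angle between the endpoints is δ = arccos(p₁·p₂) ≈ 0.964 rad (55.2°).
Interpolate at f = 6/9 with slerp weights a = sin((1−f)δ)/sin δ ≈ 0.384, b = sin(fδ)/sin δ ≈ 0.730.
p = a·p₁ + b·p₂ ≈ (0.414, -0.561, 0.717); φ = arcsin(p_z) ≈ 45.79°, λ = atan2(p_y, p_x) ≈ -53.54°.

≈ lat 46°, lon -54°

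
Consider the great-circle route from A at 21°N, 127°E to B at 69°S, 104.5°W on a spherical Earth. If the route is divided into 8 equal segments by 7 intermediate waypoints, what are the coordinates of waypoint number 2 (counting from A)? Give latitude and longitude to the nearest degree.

Write both endpoints as unit vectors p₁, p₂ with components (cos φ cos λ, cos φ sin λ, sin φ).
The central angle between the endpoints is δ = arccos(p₁·p₂) ≈ 2.145 rad (122.9°).
Interpolate at f = 2/8 with slerp weights a = sin((1−f)δ)/sin δ ≈ 1.190, b = sin(fδ)/sin δ ≈ 0.608.
p = a·p₁ + b·p₂ ≈ (-0.723, 0.676, -0.141); φ = arcsin(p_z) ≈ -8.13°, λ = atan2(p_y, p_x) ≈ 136.92°.

≈ 8°S, 137°E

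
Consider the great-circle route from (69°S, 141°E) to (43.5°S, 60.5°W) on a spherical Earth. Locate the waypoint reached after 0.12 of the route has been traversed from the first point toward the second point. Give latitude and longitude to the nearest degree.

The haversine formula gives a central angle δ ≈ 1.158 rad (66.4°) between the endpoints.
Interpolate at f = 0.12 with slerp weights a = sin((1−f)δ)/sin δ ≈ 0.930, b = sin(fδ)/sin δ ≈ 0.151.
p = a·p₁ + b·p₂ ≈ (-0.205, 0.114, -0.972); φ = arcsin(p_z) ≈ -76.43°, λ = atan2(p_y, p_x) ≈ 150.87°.

≈ (76°S, 151°E)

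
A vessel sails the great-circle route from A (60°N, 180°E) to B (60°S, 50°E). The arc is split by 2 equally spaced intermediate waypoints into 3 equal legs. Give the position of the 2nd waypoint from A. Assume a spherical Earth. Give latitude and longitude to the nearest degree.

≈ (23°S, 102°E)

From cos δ = sin φ₁ sin φ₂ + cos φ₁ cos φ₂ cos Δλ, the central angle is δ ≈ 2.716 rad (155.6°).
Interpolate at f = 2/3 with slerp weights a = sin((1−f)δ)/sin δ ≈ 1.904, b = sin(fδ)/sin δ ≈ 2.352.
p = a·p₁ + b·p₂ ≈ (-0.196, 0.901, -0.387); φ = arcsin(p_z) ≈ -22.80°, λ = atan2(p_y, p_x) ≈ 102.29°.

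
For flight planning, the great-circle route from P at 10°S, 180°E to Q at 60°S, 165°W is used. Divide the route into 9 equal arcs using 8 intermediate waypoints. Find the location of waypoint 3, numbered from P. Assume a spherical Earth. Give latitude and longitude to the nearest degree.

Write both endpoints as unit vectors p₁, p₂ with components (cos φ cos λ, cos φ sin λ, sin φ).
The central angle between the endpoints is δ = arccos(p₁·p₂) ≈ 0.894 rad (51.2°).
Interpolate at f = 3/9 with slerp weights a = sin((1−f)δ)/sin δ ≈ 0.720, b = sin(fδ)/sin δ ≈ 0.377.
p = a·p₁ + b·p₂ ≈ (-0.891, -0.049, -0.451); φ = arcsin(p_z) ≈ -26.82°, λ = atan2(p_y, p_x) ≈ -176.87°.

≈ 27°S, 177°W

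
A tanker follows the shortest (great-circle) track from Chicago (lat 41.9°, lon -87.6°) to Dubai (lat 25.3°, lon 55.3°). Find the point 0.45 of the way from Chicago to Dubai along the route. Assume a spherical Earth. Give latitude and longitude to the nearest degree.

≈ lat 65°, lon -12°

The haversine formula gives a central angle δ ≈ 1.825 rad (104.6°) between the endpoints.
Interpolate at f = 0.45 with slerp weights a = sin((1−f)δ)/sin δ ≈ 0.871, b = sin(fδ)/sin δ ≈ 0.756.
p = a·p₁ + b·p₂ ≈ (0.416, -0.086, 0.905); φ = arcsin(p_z) ≈ 64.84°, λ = atan2(p_y, p_x) ≈ -11.66°.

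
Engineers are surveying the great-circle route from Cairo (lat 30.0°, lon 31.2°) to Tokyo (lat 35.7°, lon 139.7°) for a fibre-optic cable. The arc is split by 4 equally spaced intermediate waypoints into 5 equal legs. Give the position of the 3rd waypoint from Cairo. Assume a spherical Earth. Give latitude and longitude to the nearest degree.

Convert each endpoint to a unit vector on the sphere (x = cos φ cos λ, y = cos φ sin λ, z = sin φ).
The central angle between the endpoints is δ = arccos(p₁·p₂) ≈ 1.502 rad (86.1°).
Interpolate at f = 3/5 with slerp weights a = sin((1−f)δ)/sin δ ≈ 0.567, b = sin(fδ)/sin δ ≈ 0.786.
p = a·p₁ + b·p₂ ≈ (-0.067, 0.667, 0.742); φ = arcsin(p_z) ≈ 47.90°, λ = atan2(p_y, p_x) ≈ 95.74°.

≈ lat 48°, lon 96°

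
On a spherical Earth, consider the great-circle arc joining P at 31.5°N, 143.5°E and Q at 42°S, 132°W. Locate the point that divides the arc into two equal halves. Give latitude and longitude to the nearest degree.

≈ 7°S, 178°W

Write both endpoints as unit vectors p₁, p₂ with components (cos φ cos λ, cos φ sin λ, sin φ).
The central angle between the endpoints is δ = arccos(p₁·p₂) ≈ 1.864 rad (106.8°).
Interpolate at f = 1/2 with slerp weights a = sin((1−f)δ)/sin δ ≈ 0.839, b = sin(fδ)/sin δ ≈ 0.839.
p = a·p₁ + b·p₂ ≈ (-0.992, -0.038, -0.123); φ = arcsin(p_z) ≈ -7.06°, λ = atan2(p_y, p_x) ≈ -177.82°.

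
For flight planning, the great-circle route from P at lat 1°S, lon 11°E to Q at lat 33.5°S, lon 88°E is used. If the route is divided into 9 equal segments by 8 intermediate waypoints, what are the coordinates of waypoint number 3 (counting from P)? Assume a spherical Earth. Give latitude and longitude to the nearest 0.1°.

Write both endpoints as unit vectors p₁, p₂ with components (cos φ cos λ, cos φ sin λ, sin φ).
The central angle between the endpoints is δ = arccos(p₁·p₂) ≈ 1.372 rad (78.6°).
Interpolate at f = 3/9 with slerp weights a = sin((1−f)δ)/sin δ ≈ 0.808, b = sin(fδ)/sin δ ≈ 0.450.
p = a·p₁ + b·p₂ ≈ (0.806, 0.530, -0.263); φ = arcsin(p_z) ≈ -15.23°, λ = atan2(p_y, p_x) ≈ 33.29°.

≈ lat 15.2°S, lon 33.3°E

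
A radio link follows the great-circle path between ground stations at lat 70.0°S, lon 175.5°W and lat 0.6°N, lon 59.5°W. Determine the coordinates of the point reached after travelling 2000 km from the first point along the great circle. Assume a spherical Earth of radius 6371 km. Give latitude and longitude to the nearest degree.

≈ lat 70°S, lon 122°W

From cos δ = sin φ₁ sin φ₂ + cos φ₁ cos φ₂ cos Δλ, the central angle is δ ≈ 1.731 rad (99.2°). The total great-circle distance is δ·R ≈ 1.731 × 6371 ≈ 11030 km, so the target fraction is f = 2000/11030 ≈ 0.181.
Interpolate at f ≈ 0.181 with slerp weights a = sin((1−f)δ)/sin δ ≈ 1.001, b = sin(fδ)/sin δ ≈ 0.313.
p = a·p₁ + b·p₂ ≈ (-0.183, -0.296, -0.937); φ = arcsin(p_z) ≈ -69.63°, λ = atan2(p_y, p_x) ≈ -121.64°.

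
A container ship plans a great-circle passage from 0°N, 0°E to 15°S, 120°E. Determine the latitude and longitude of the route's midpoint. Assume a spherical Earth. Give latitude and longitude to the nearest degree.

Convert each endpoint to a unit vector on the sphere (x = cos φ cos λ, y = cos φ sin λ, z = sin φ).
The central angle between the endpoints is δ = arccos(p₁·p₂) ≈ 2.075 rad (118.9°).
Interpolate at f = 1/2 with slerp weights a = sin((1−f)δ)/sin δ ≈ 0.983, b = sin(fδ)/sin δ ≈ 0.983.
p = a·p₁ + b·p₂ ≈ (0.508, 0.823, -0.255); φ = arcsin(p_z) ≈ -14.75°, λ = atan2(p_y, p_x) ≈ 58.28°.

≈ 15°S, 58°E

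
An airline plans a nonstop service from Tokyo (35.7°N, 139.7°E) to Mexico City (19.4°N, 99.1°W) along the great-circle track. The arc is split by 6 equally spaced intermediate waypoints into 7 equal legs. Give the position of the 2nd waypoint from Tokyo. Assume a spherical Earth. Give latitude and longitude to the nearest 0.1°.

Convert each endpoint to a unit vector on the sphere (x = cos φ cos λ, y = cos φ sin λ, z = sin φ).
The central angle between the endpoints is δ = arccos(p₁·p₂) ≈ 1.775 rad (101.7°).
Interpolate at f = 2/7 with slerp weights a = sin((1−f)δ)/sin δ ≈ 0.975, b = sin(fδ)/sin δ ≈ 0.496.
p = a·p₁ + b·p₂ ≈ (-0.678, 0.050, 0.734); φ = arcsin(p_z) ≈ 47.19°, λ = atan2(p_y, p_x) ≈ 175.78°.

≈ (47.2°N, 175.8°E)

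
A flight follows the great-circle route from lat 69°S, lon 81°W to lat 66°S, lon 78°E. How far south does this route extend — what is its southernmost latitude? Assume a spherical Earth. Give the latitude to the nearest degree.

The great circle lies in the plane with unit normal n̂ = (p₁ × p₂)/|p₁ × p₂|.
Here n̂_z ≈ +0.075; the vertex latitude is φ_max = arccos|n̂_z| ≈ 85.7°.

≈ 86°S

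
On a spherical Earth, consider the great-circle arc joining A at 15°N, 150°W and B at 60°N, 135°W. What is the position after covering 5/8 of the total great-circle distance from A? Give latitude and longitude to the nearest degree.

The haversine formula gives a central angle δ ≈ 0.808 rad (46.3°) between the endpoints.
Interpolate at f = 5/8 with slerp weights a = sin((1−f)δ)/sin δ ≈ 0.413, b = sin(fδ)/sin δ ≈ 0.669.
p = a·p₁ + b·p₂ ≈ (-0.582, -0.436, 0.686); φ = arcsin(p_z) ≈ 43.35°, λ = atan2(p_y, p_x) ≈ -143.16°.

≈ 43°N, 143°W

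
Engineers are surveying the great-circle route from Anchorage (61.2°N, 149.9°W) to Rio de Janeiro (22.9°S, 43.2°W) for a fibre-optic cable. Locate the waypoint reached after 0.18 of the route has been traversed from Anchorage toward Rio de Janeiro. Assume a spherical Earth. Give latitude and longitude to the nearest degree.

Convert each endpoint to a unit vector on the sphere (x = cos φ cos λ, y = cos φ sin λ, z = sin φ).
The central angle between the endpoints is δ = arccos(p₁·p₂) ≈ 2.058 rad (117.9°).
Interpolate at f = 0.18 with slerp weights a = sin((1−f)δ)/sin δ ≈ 1.124, b = sin(fδ)/sin δ ≈ 0.410.
p = a·p₁ + b·p₂ ≈ (-0.193, -0.530, 0.826); φ = arcsin(p_z) ≈ 55.65°, λ = atan2(p_y, p_x) ≈ -110.04°.

≈ 56°N, 110°W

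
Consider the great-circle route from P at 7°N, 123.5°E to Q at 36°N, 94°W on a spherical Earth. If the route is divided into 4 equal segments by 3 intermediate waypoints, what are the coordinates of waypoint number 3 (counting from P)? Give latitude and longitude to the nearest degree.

Write both endpoints as unit vectors p₁, p₂ with components (cos φ cos λ, cos φ sin λ, sin φ).
The central angle between the endpoints is δ = arccos(p₁·p₂) ≈ 2.172 rad (124.4°).
Interpolate at f = 3/4 with slerp weights a = sin((1−f)δ)/sin δ ≈ 0.626, b = sin(fδ)/sin δ ≈ 1.210.
p = a·p₁ + b·p₂ ≈ (-0.411, -0.458, 0.788); φ = arcsin(p_z) ≈ 51.98°, λ = atan2(p_y, p_x) ≈ -131.91°.

≈ 52°N, 132°W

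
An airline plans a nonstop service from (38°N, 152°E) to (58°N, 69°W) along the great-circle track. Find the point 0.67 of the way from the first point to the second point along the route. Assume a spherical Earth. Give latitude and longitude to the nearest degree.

≈ (74°N, 123°W)

Write both endpoints as unit vectors p₁, p₂ with components (cos φ cos λ, cos φ sin λ, sin φ).
The central angle between the endpoints is δ = arccos(p₁·p₂) ≈ 1.362 rad (78.1°).
Interpolate at f = 0.67 with slerp weights a = sin((1−f)δ)/sin δ ≈ 0.444, b = sin(fδ)/sin δ ≈ 0.809.
p = a·p₁ + b·p₂ ≈ (-0.155, -0.236, 0.959); φ = arcsin(p_z) ≈ 73.60°, λ = atan2(p_y, p_x) ≈ -123.40°.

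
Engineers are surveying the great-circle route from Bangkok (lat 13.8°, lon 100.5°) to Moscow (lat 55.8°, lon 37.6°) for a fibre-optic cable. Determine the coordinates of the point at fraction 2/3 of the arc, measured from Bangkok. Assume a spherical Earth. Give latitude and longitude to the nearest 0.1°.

≈ lat 45.9°, lon 67.7°

The haversine formula gives a central angle δ ≈ 1.109 rad (63.5°) between the endpoints.
Interpolate at f = 2/3 with slerp weights a = sin((1−f)δ)/sin δ ≈ 0.404, b = sin(fδ)/sin δ ≈ 0.753.
p = a·p₁ + b·p₂ ≈ (0.264, 0.643, 0.719); φ = arcsin(p_z) ≈ 45.95°, λ = atan2(p_y, p_x) ≈ 67.71°.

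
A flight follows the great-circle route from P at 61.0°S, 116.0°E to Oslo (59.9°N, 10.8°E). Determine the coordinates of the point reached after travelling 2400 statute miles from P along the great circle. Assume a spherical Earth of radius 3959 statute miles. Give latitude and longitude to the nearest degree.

The haversine formula gives a central angle δ ≈ 2.533 rad (145.1°) between the endpoints. The total great-circle distance is δ·R ≈ 2.533 × 3959 ≈ 10028 mi, so the target fraction is f = 2400/10028 ≈ 0.239.
Interpolate at f ≈ 0.239 with slerp weights a = sin((1−f)δ)/sin δ ≈ 1.639, b = sin(fδ)/sin δ ≈ 0.997.
p = a·p₁ + b·p₂ ≈ (0.142, 0.808, -0.572); φ = arcsin(p_z) ≈ -34.87°, λ = atan2(p_y, p_x) ≈ 80.00°.

≈ 35°S, 80°E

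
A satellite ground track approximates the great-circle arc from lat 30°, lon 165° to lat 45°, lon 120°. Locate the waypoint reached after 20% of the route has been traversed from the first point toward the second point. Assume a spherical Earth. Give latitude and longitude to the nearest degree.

The haversine formula gives a central angle δ ≈ 0.666 rad (38.1°) between the endpoints.
Interpolate at f = 0.20 with slerp weights a = sin((1−f)δ)/sin δ ≈ 0.822, b = sin(fδ)/sin δ ≈ 0.215.
p = a·p₁ + b·p₂ ≈ (-0.764, 0.316, 0.563); φ = arcsin(p_z) ≈ 34.27°, λ = atan2(p_y, p_x) ≈ 157.53°.

≈ lat 34°, lon 158°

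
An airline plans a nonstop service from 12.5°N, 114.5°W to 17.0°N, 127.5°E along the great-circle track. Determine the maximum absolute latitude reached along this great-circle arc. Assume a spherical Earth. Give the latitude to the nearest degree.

The great circle lies in the plane with unit normal n̂ = (p₁ × p₂)/|p₁ × p₂|.
Here n̂_z ≈ -0.889; the vertex latitude is φ_max = arccos|n̂_z| ≈ 27.2°.
Check via Clairaut: cos φ_max = |cos φ₁| · sin C = cos(12.5°)·sin(65.6°) ≈ 0.889, again giving ≈ 27.2°.

≈ 27°N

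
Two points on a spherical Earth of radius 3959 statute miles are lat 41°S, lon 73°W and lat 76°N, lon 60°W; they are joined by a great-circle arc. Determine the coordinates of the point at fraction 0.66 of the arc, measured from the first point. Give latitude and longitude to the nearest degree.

≈ lat 36°N, lon 69°W

Write both endpoints as unit vectors p₁, p₂ with components (cos φ cos λ, cos φ sin λ, sin φ).
The central angle between the endpoints is δ = arccos(p₁·p₂) ≈ 2.047 rad (117.3°).
Interpolate at f = 0.66 with slerp weights a = sin((1−f)δ)/sin δ ≈ 0.722, b = sin(fδ)/sin δ ≈ 1.098.
p = a·p₁ + b·p₂ ≈ (0.292, -0.751, 0.592); φ = arcsin(p_z) ≈ 36.32°, λ = atan2(p_y, p_x) ≈ -68.75°.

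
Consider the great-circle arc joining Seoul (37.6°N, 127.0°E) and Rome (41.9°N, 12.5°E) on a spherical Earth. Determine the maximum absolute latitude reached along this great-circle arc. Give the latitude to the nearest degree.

The great circle lies in the plane with unit normal n̂ = (p₁ × p₂)/|p₁ × p₂|.
Here n̂_z ≈ -0.544; the vertex latitude is φ_max = arccos|n̂_z| ≈ 57.1°.
Check via Clairaut: cos φ_max = |cos φ₁| · sin C = cos(37.6°)·sin(43.4°) ≈ 0.544, again giving ≈ 57.1°.

≈ 57°N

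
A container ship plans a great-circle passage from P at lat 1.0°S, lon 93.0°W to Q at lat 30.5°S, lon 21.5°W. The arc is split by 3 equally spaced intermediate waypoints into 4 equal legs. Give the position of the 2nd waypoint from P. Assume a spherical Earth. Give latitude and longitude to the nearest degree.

≈ lat 19°S, lon 60°W

Write both endpoints as unit vectors p₁, p₂ with components (cos φ cos λ, cos φ sin λ, sin φ).
The central angle between the endpoints is δ = arccos(p₁·p₂) ≈ 1.285 rad (73.6°).
Interpolate at f = 2/4 with slerp weights a = sin((1−f)δ)/sin δ ≈ 0.624, b = sin(fδ)/sin δ ≈ 0.624.
p = a·p₁ + b·p₂ ≈ (0.468, -0.821, -0.328); φ = arcsin(p_z) ≈ -19.14°, λ = atan2(p_y, p_x) ≈ -60.31°.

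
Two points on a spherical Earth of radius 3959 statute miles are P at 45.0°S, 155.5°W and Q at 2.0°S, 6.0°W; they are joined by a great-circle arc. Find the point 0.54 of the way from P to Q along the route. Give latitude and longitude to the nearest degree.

≈ 51°S, 43°W

Write both endpoints as unit vectors p₁, p₂ with components (cos φ cos λ, cos φ sin λ, sin φ).
The central angle between the endpoints is δ = arccos(p₁·p₂) ≈ 2.195 rad (125.7°).
Interpolate at f = 0.54 with slerp weights a = sin((1−f)δ)/sin δ ≈ 1.043, b = sin(fδ)/sin δ ≈ 1.142.
p = a·p₁ + b·p₂ ≈ (0.464, -0.425, -0.777); φ = arcsin(p_z) ≈ -51.03°, λ = atan2(p_y, p_x) ≈ -42.53°.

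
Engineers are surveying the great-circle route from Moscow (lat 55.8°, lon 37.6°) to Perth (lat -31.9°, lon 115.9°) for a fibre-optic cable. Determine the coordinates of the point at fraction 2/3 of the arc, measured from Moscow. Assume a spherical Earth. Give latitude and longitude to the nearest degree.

The haversine formula gives a central angle δ ≈ 1.918 rad (109.9°) between the endpoints.
Interpolate at f = 2/3 with slerp weights a = sin((1−f)δ)/sin δ ≈ 0.635, b = sin(fδ)/sin δ ≈ 1.018.
p = a·p₁ + b·p₂ ≈ (-0.095, 0.995, -0.013); φ = arcsin(p_z) ≈ -0.77°, λ = atan2(p_y, p_x) ≈ 95.46°.

≈ lat -1°, lon 95°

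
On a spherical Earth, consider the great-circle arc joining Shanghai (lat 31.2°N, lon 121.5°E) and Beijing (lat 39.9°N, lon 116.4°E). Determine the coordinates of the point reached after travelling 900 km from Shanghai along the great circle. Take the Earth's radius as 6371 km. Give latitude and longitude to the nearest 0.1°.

≈ lat 38.5°N, lon 117.3°E

Convert each endpoint to a unit vector on the sphere (x = cos φ cos λ, y = cos φ sin λ, z = sin φ).
The central angle between the endpoints is δ = arccos(p₁·p₂) ≈ 0.168 rad (9.6°). The total great-circle distance is δ·R ≈ 0.168 × 6371 ≈ 1071 km, so the target fraction is f = 900/1071 ≈ 0.840.
Interpolate at f ≈ 0.840 with slerp weights a = sin((1−f)δ)/sin δ ≈ 0.161, b = sin(fδ)/sin δ ≈ 0.841.
p = a·p₁ + b·p₂ ≈ (-0.359, 0.695, 0.623); φ = arcsin(p_z) ≈ 38.52°, λ = atan2(p_y, p_x) ≈ 117.29°.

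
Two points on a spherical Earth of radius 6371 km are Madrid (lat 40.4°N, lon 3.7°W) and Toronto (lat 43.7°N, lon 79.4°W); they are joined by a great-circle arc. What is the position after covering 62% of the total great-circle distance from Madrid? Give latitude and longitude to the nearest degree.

The haversine formula gives a central angle δ ≈ 0.947 rad (54.3°) between the endpoints.
Interpolate at f = 0.62 with slerp weights a = sin((1−f)δ)/sin δ ≈ 0.434, b = sin(fδ)/sin δ ≈ 0.683.
p = a·p₁ + b·p₂ ≈ (0.421, -0.506, 0.753); φ = arcsin(p_z) ≈ 48.83°, λ = atan2(p_y, p_x) ≈ -50.29°.

≈ lat 49°N, lon 50°W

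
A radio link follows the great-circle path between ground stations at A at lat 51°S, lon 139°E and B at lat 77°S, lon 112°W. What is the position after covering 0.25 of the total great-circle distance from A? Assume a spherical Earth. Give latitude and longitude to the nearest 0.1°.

The haversine formula gives a central angle δ ≈ 0.780 rad (44.7°) between the endpoints.
Interpolate at f = 0.25 with slerp weights a = sin((1−f)δ)/sin δ ≈ 0.785, b = sin(fδ)/sin δ ≈ 0.275.
p = a·p₁ + b·p₂ ≈ (-0.396, 0.267, -0.879); φ = arcsin(p_z) ≈ -61.48°, λ = atan2(p_y, p_x) ≈ 146.05°.

≈ lat 61.5°S, lon 146.0°E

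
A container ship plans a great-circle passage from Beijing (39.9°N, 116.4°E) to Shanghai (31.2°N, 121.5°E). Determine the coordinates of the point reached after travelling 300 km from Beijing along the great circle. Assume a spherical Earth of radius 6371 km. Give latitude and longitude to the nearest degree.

≈ 37°N, 118°E

Convert each endpoint to a unit vector on the sphere (x = cos φ cos λ, y = cos φ sin λ, z = sin φ).
The central angle between the endpoints is δ = arccos(p₁·p₂) ≈ 0.168 rad (9.6°). The total great-circle distance is δ·R ≈ 0.168 × 6371 ≈ 1071 km, so the target fraction is f = 300/1071 ≈ 0.280.
Interpolate at f ≈ 0.280 with slerp weights a = sin((1−f)δ)/sin δ ≈ 0.722, b = sin(fδ)/sin δ ≈ 0.281.
p = a·p₁ + b·p₂ ≈ (-0.372, 0.701, 0.609); φ = arcsin(p_z) ≈ 37.49°, λ = atan2(p_y, p_x) ≈ 117.94°.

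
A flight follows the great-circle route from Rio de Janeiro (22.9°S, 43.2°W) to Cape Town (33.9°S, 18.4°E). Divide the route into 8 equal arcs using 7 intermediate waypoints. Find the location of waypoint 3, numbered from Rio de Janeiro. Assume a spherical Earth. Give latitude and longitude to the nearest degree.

≈ 30°S, 22°W

Write both endpoints as unit vectors p₁, p₂ with components (cos φ cos λ, cos φ sin λ, sin φ).
The central angle between the endpoints is δ = arccos(p₁·p₂) ≈ 0.951 rad (54.5°).
Interpolate at f = 3/8 with slerp weights a = sin((1−f)δ)/sin δ ≈ 0.688, b = sin(fδ)/sin δ ≈ 0.429.
p = a·p₁ + b·p₂ ≈ (0.800, -0.321, -0.507); φ = arcsin(p_z) ≈ -30.46°, λ = atan2(p_y, p_x) ≈ -21.90°.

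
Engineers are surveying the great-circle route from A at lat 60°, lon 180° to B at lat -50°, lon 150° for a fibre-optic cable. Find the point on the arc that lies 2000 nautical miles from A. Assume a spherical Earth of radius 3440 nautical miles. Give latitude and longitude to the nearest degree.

≈ lat 28°, lon 168°

Convert each endpoint to a unit vector on the sphere (x = cos φ cos λ, y = cos φ sin λ, z = sin φ).
The central angle between the endpoints is δ = arccos(p₁·p₂) ≈ 1.966 rad (112.6°). The total great-circle distance is δ·R ≈ 1.966 × 3440 ≈ 6763 nmi, so the target fraction is f = 2000/6763 ≈ 0.296.
Interpolate at f ≈ 0.296 with slerp weights a = sin((1−f)δ)/sin δ ≈ 1.065, b = sin(fδ)/sin δ ≈ 0.595.
p = a·p₁ + b·p₂ ≈ (-0.864, 0.191, 0.466); φ = arcsin(p_z) ≈ 27.80°, λ = atan2(p_y, p_x) ≈ 167.51°.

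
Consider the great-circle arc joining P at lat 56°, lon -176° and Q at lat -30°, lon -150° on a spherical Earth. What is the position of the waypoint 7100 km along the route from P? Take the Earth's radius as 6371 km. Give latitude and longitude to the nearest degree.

≈ lat -6°, lon -156°

Convert each endpoint to a unit vector on the sphere (x = cos φ cos λ, y = cos φ sin λ, z = sin φ).
The central angle between the endpoints is δ = arccos(p₁·p₂) ≈ 1.550 rad (88.8°). The total great-circle distance is δ·R ≈ 1.550 × 6371 ≈ 9875 km, so the target fraction is f = 7100/9875 ≈ 0.719.
Interpolate at f ≈ 0.719 with slerp weights a = sin((1−f)δ)/sin δ ≈ 0.422, b = sin(fδ)/sin δ ≈ 0.898.
p = a·p₁ + b·p₂ ≈ (-0.909, -0.405, -0.099); φ = arcsin(p_z) ≈ -5.68°, λ = atan2(p_y, p_x) ≈ -155.97°.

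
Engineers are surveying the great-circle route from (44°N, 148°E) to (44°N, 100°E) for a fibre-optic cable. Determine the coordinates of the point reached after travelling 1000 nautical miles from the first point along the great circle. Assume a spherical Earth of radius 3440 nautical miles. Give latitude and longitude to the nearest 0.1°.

≈ (46.6°N, 124.5°E)

Write both endpoints as unit vectors p₁, p₂ with components (cos φ cos λ, cos φ sin λ, sin φ).
The central angle between the endpoints is δ = arccos(p₁·p₂) ≈ 0.594 rad (34.0°). The total great-circle distance is δ·R ≈ 0.594 × 3440 ≈ 2043 nmi, so the target fraction is f = 1000/2043 ≈ 0.490.
Interpolate at f ≈ 0.490 with slerp weights a = sin((1−f)δ)/sin δ ≈ 0.534, b = sin(fδ)/sin δ ≈ 0.512.
p = a·p₁ + b·p₂ ≈ (-0.389, 0.566, 0.726); φ = arcsin(p_z) ≈ 46.59°, λ = atan2(p_y, p_x) ≈ 124.52°.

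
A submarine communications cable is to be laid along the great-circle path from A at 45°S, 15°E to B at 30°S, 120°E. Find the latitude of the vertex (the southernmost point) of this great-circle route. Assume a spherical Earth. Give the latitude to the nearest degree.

≈ 53°S

The great circle lies in the plane with unit normal n̂ = (p₁ × p₂)/|p₁ × p₂|.
Here n̂_z ≈ +0.603; the vertex latitude is φ_max = arccos|n̂_z| ≈ 52.9°.
Check via Clairaut: cos φ_max = |cos φ₁| · sin C = cos(45.0°)·sin(121.5°) ≈ 0.603, again giving ≈ 52.9°.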